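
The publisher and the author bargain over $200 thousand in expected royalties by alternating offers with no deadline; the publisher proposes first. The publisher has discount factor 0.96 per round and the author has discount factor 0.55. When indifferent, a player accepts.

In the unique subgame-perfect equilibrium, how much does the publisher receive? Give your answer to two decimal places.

190.68

Let x be the publisher's share when the publisher proposes and y be the author's share when the author proposes.
The author accepts iff offered ≥ 0.55·y, so x = 200 − 0.55y. Symmetrically y = 200 − 0.96x.
Substituting: x = 200 − 0.55(200 − 0.96x), giving x(1 − 0.96·0.55) = 200(1 − 0.55).
So x = 200 × 0.45 / 0.472 ≈ 190.6780, and the author receives 200 − x ≈ 9.3220.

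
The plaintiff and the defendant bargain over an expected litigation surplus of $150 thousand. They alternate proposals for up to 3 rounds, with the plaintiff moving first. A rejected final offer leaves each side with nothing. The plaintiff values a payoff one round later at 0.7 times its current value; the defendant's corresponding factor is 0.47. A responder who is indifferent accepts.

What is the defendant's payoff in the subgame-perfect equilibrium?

21.15

By backward induction:
Round 3 (the plaintiff proposes): rejection yields 0 for the defendant; the plaintiff offers 0 and keeps 150.
Round 2 (the defendant proposes): the plaintiff can get 150 next round, worth 0.7 × 150 = 105 now, so the defendant offers 105, keeping 45.
Round 1 (the plaintiff proposes): the defendant can get 45 next round, worth 0.47 × 45 = 21.15 now; the plaintiff offers that and keeps 128.85.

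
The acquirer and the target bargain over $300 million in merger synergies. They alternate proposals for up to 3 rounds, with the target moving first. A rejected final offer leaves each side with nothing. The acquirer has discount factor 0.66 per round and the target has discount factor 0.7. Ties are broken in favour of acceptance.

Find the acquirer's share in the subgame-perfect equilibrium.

59.4

Work backward from the last round.
Round 3 (the target proposes): rejection yields 0 for the acquirer; the target offers 0 and keeps 300.
Round 2 (the acquirer proposes): the target can get 300 next round, worth 0.7 × 300 = 210 now. The acquirer offers 210 and keeps 300 − 210 = 90.
Round 1 (the target proposes): the acquirer can get 90 next round, worth 0.66 × 90 = 59.4 now; the target offers that and keeps 240.6.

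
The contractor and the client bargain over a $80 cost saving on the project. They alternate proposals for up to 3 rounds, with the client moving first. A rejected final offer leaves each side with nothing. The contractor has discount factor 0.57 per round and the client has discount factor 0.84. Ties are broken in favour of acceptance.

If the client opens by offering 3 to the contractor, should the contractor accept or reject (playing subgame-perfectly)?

Round 3 (the client proposes): rejection yields 0 for the contractor; the client offers 0 and keeps 80.
Round 2 (the contractor proposes): the client can get 80 next round, worth 0.84 × 80 = 67.2 now. The contractor offers 67.2 and keeps 80 − 67.2 = 12.8.
So by rejecting in round 1, the contractor gets 12.8 next round, worth 0.57 × 12.8 = 7.296 now.
Offer 3 < 7.296, so the contractor rejects.

Reject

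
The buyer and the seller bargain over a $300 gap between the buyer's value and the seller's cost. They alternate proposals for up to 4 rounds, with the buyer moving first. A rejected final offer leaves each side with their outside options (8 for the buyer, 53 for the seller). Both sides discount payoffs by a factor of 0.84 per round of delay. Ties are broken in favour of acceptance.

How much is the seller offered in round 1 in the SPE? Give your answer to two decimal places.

213.39

Work backward from the last round.
Round 4 (the seller proposes): the buyer gets 8 if talks fail, so the seller offers 8 and keeps 292.
Round 3 (the buyer proposes): the seller can get 292 next round, worth 0.84 × 292 = 245.28 now. The buyer offers 245.28 and keeps 300 − 245.28 = 54.72.
Round 2 (the seller proposes): the buyer can get 54.72 next round, worth 0.84 × 54.72 = 45.9648 now, so the seller offers 45.9648, keeping 254.0352.
Round 1 (the buyer proposes): the seller can get 254.0352 next round, worth 0.84 × 254.0352 = 213.389568 now; the buyer offers that and keeps 86.610432.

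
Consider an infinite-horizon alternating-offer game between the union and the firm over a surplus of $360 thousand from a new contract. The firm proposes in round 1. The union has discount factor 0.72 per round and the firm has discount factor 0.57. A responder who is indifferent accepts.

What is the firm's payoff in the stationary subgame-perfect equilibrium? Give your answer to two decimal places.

170.96

In a stationary SPE each proposer offers the other exactly their discounted continuation value.
If the firm keeps x when proposing and the union keeps y when proposing, then x = 360 − 0.72y and y = 360 − 0.57x.
Solving: x = 360(1 − 0.72) / (1 − 0.57·0.72) = 100.8 / 0.5896 ≈ 170.9634.
The union gets 360 − 170.9634 ≈ 189.0366.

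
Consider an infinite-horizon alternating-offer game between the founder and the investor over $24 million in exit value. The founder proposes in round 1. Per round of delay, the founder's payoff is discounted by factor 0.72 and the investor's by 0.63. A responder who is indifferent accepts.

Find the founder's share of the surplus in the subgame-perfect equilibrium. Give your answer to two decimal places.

Let x be the founder's share when the founder proposes and y be the investor's share when the investor proposes.
The investor accepts iff offered ≥ 0.63·y, so x = 24 − 0.63y. Symmetrically y = 24 − 0.72x.
Substituting: x = 24 − 0.63(24 − 0.72x), giving x(1 − 0.72·0.63) = 24(1 − 0.63).
So x = 24 × 0.37 / 0.5464 ≈ 16.2518, and the investor receives 24 − x ≈ 7.7482.

16.25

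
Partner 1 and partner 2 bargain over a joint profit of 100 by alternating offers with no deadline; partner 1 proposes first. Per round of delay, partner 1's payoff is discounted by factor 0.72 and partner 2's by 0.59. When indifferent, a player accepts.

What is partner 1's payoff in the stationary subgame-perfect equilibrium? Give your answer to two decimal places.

In a stationary SPE each proposer offers the other exactly their discounted continuation value.
If partner 1 keeps x when proposing and partner 2 keeps y when proposing, then x = 100 − 0.59y and y = 100 − 0.72x.
Solving: x = 100(1 − 0.59) / (1 − 0.72·0.59) = 41 / 0.5752 ≈ 71.2796.
Partner 2 gets 100 − 71.2796 ≈ 28.7204.

71.28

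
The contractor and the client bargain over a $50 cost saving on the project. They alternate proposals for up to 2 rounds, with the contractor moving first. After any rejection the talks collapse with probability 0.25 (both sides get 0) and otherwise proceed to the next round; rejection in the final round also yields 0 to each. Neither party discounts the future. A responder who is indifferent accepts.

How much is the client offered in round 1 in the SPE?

37.5

Round 2 (the client proposes): rejection yields 0 for the contractor; the client offers 0 and keeps 50.
Round 1 (the contractor proposes): rejecting gives the client an expected 0.75 × 50 = 37.5; the contractor offers that and keeps 12.5.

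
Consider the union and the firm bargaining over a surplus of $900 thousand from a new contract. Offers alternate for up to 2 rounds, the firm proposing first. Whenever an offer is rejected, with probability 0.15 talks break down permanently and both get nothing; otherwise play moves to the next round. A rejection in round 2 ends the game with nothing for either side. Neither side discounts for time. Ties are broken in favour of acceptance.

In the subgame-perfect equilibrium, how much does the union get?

765

By backward induction:
Round 2 (the union proposes): rejection yields 0 for the firm; the union offers 0 and keeps 900.
Round 1 (the firm proposes): rejecting gives the union an expected 0.85 × 900 = 765; the firm offers that and keeps 135.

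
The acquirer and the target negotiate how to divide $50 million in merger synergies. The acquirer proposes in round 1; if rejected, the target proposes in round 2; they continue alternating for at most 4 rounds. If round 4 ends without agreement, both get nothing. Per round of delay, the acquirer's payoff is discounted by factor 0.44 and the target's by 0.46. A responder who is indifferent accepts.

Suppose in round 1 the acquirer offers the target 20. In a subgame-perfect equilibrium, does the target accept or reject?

Accept

Round 4 (the target proposes): rejection yields 0 for the acquirer; the target offers 0 and keeps 50.
Round 3 (the acquirer proposes): the target can get 50 next round, worth 0.46 × 50 = 23 now; the acquirer offers that and keeps 27.
Round 2 (the target proposes): the acquirer can get 27 next round, worth 0.44 × 27 = 11.88 now; the target offers that and keeps 38.12.
So by rejecting in round 1, the target gets 38.12 next round, worth 0.46 × 38.12 = 17.5352 now.
Offer 20 ≥ 17.5352, so the target accepts.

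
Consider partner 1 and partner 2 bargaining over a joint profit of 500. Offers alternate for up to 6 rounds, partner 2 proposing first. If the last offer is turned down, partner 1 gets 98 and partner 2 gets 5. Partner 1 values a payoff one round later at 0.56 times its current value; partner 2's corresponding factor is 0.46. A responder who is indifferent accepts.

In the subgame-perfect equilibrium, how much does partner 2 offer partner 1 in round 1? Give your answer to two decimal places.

208.54

Work backward from the last round.
Round 6 (partner 1 proposes): partner 2 gets 5 if talks fail, so partner 1 offers 5 and keeps 495.
Round 5 (partner 2 proposes): partner 1 can get 495 next round, worth 0.56 × 495 = 277.2 now, so partner 2 offers 277.2, keeping 222.8.
Round 4 (partner 1 proposes): partner 2 can get 222.8 next round, worth 0.46 × 222.8 = 102.488 now. Partner 1 offers 102.488 and keeps 500 − 102.488 = 397.512.
Round 3 (partner 2 proposes): partner 1 can get 397.512 next round, worth 0.56 × 397.512 = 222.60672 now. Partner 2 offers 222.60672 and keeps 500 − 222.60672 = 277.39328.
Round 2 (partner 1 proposes): partner 2 can get 277.39328 next round, worth 0.46 × 277.39328 = 127.6009088 now; partner 1 offers that and keeps 372.3990912.
Round 1 (partner 2 proposes): partner 1 can get 372.3990912 next round, worth 0.56 × 372.3990912 = 208.543491072 now, so partner 2 offers 208.543491072, keeping 291.456508928.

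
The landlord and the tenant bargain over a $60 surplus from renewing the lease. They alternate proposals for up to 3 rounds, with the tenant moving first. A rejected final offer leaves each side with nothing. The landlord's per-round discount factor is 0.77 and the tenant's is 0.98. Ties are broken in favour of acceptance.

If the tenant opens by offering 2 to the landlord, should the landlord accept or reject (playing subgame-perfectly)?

Accept

Work out the landlord's continuation value if the offer is rejected.
Round 3 (the tenant proposes): the landlord will accept anything ≥ 0, so the tenant offers 0 and keeps 60.
Round 2 (the landlord proposes): the tenant can get 60 next round, worth 0.98 × 60 = 58.8 now; the landlord offers that and keeps 1.2.
So by rejecting in round 1, the landlord gets 1.2 next round, worth 0.77 × 1.2 = 0.924 now.
Offer 2 ≥ 0.924, so the landlord accepts.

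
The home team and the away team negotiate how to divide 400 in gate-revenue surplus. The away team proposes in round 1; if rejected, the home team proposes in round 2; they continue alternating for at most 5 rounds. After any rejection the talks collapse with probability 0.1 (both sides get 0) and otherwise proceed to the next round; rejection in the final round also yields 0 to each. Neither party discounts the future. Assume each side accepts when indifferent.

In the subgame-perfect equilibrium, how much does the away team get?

334.84

Round 5 (the away team proposes): the home team will accept anything ≥ 0, so the away team offers 0 and keeps 400.
Round 4 (the home team proposes): rejecting gives the away team an expected 0.9 × 400 = 360. The home team offers 360 and keeps 400 − 360 = 40.
Round 3 (the away team proposes): rejecting gives the home team an expected 0.9 × 40 = 36. The away team offers 36 and keeps 400 − 36 = 364.
Round 2 (the home team proposes): rejecting gives the away team an expected 0.9 × 364 = 327.6, so the home team offers 327.6, keeping 72.4.
Round 1 (the away team proposes): rejecting gives the home team an expected 0.9 × 72.4 = 65.16, so the away team offers 65.16, keeping 334.84.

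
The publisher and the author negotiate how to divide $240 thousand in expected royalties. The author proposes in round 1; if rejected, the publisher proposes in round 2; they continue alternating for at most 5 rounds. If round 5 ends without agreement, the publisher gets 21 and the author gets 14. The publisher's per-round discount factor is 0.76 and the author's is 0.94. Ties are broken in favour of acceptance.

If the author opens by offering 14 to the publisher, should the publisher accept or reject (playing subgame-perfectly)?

Reject

Round 5 (the author proposes): the publisher gets 21 if talks fail, so the author offers 21 and keeps 219.
Round 4 (the publisher proposes): the author can get 219 next round, worth 0.94 × 219 = 205.86 now, so the publisher offers 205.86, keeping 34.14.
Round 3 (the author proposes): the publisher can get 34.14 next round, worth 0.76 × 34.14 = 25.9464 now; the author offers that and keeps 214.0536.
Round 2 (the publisher proposes): the author can get 214.0536 next round, worth 0.94 × 214.0536 = 201.210384 now; the publisher offers that and keeps 38.789616.
So by rejecting in round 1, the publisher gets 38.789616 next round, worth 0.76 × 38.789616 = 29.48010816 now.
Offer 14 < 29.48010816, so the publisher rejects.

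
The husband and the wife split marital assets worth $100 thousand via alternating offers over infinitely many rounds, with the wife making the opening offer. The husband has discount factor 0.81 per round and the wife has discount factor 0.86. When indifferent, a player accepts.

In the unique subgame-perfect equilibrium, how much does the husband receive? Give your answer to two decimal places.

In a stationary SPE each proposer offers the other exactly their discounted continuation value.
If the wife keeps x when proposing and the husband keeps y when proposing, then x = 100 − 0.81y and y = 100 − 0.86x.
Solving: x = 100(1 − 0.81) / (1 − 0.86·0.81) = 19 / 0.3034 ≈ 62.6236.
The husband gets 100 − 62.6236 ≈ 37.3764.

37.38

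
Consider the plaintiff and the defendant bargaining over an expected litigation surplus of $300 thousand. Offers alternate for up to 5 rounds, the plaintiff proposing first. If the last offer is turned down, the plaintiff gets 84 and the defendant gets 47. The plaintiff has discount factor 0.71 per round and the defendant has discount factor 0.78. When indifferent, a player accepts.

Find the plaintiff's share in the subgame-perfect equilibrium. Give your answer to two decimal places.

180.14

Round 5 (the plaintiff proposes): the defendant gets 47 if talks fail, so the plaintiff offers 47 and keeps 253.
Round 4 (the defendant proposes): the plaintiff can get 253 next round, worth 0.71 × 253 = 179.63 now; the defendant offers that and keeps 120.37.
Round 3 (the plaintiff proposes): the defendant can get 120.37 next round, worth 0.78 × 120.37 = 93.8886 now, so the plaintiff offers 93.8886, keeping 206.1114.
Round 2 (the defendant proposes): the plaintiff can get 206.1114 next round, worth 0.71 × 206.1114 = 146.339094 now, so the defendant offers 146.339094, keeping 153.660906.
Round 1 (the plaintiff proposes): the defendant can get 153.660906 next round, worth 0.78 × 153.660906 = 119.85550668 now. The plaintiff offers 119.85550668 and keeps 300 − 119.85550668 = 180.14449332.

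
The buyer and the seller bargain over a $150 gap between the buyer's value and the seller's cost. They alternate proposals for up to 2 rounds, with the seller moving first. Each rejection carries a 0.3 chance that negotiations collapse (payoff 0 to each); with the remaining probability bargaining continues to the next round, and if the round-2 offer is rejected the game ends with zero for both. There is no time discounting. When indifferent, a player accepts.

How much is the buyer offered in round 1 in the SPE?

Round 2 (the buyer proposes): the seller will accept anything ≥ 0, so the buyer offers 0 and keeps 150.
Round 1 (the seller proposes): rejecting gives the buyer an expected 0.7 × 150 = 105. The seller offers 105 and keeps 150 − 105 = 45.

105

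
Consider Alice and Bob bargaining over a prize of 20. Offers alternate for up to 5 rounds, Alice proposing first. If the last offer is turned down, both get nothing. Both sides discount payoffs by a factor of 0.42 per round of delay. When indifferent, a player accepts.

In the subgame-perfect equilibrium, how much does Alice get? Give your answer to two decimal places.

By backward induction:
Round 5 (Alice proposes): rejection yields 0 for Bob; Alice offers 0 and keeps 20.
Round 4 (Bob proposes): Alice can get 20 next round, worth 0.42 × 20 = 8.4 now; Bob offers that and keeps 11.6.
Round 3 (Alice proposes): Bob can get 11.6 next round, worth 0.42 × 11.6 = 4.872 now; Alice offers that and keeps 15.128.
Round 2 (Bob proposes): Alice can get 15.128 next round, worth 0.42 × 15.128 = 6.35376 now, so Bob offers 6.35376, keeping 13.64624.
Round 1 (Alice proposes): Bob can get 13.64624 next round, worth 0.42 × 13.64624 = 5.7314208 now. Alice offers 5.7314208 and keeps 20 − 5.7314208 = 14.2685792.

14.27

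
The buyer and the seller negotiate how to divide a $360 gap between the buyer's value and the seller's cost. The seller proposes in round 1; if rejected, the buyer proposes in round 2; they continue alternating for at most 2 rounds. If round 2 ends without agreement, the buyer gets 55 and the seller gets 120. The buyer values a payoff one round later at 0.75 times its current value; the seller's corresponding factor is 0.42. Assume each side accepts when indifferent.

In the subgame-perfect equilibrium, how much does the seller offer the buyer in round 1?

Round 2 (the buyer proposes): the seller gets 120 if talks fail, so the buyer offers 120 and keeps 240.
Round 1 (the seller proposes): the buyer can get 240 next round, worth 0.75 × 240 = 180 now, so the seller offers 180, keeping 180.

180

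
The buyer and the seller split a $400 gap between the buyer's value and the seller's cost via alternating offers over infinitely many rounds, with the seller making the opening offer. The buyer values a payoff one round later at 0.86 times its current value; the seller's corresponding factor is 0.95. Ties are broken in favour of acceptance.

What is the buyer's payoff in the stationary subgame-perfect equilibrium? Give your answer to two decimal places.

93.99

When the seller proposes, the buyer accepts any offer worth at least 0.86 times what the buyer would get by proposing next round; and vice versa.
This gives x = 400 − 0.86y and y = 400 − 0.95x, where x and y are each side's share when it proposes.
Hence (1 − 0.86·0.95)x = 400(1 − 0.86), i.e. 0.183·x = 56.
x ≈ 306.0109; the buyer's share is 400 − x ≈ 93.9891.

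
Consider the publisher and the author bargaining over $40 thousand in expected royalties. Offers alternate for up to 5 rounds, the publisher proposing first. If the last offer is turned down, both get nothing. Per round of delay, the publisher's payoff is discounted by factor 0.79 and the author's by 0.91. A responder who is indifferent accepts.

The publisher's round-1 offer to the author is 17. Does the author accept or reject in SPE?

Round 5 (the publisher proposes): rejection yields 0 for the author; the publisher offers 0 and keeps 40.
Round 4 (the author proposes): the publisher can get 40 next round, worth 0.79 × 40 = 31.6 now, so the author offers 31.6, keeping 8.4.
Round 3 (the publisher proposes): the author can get 8.4 next round, worth 0.91 × 8.4 = 7.644 now. The publisher offers 7.644 and keeps 40 − 7.644 = 32.356.
Round 2 (the author proposes): the publisher can get 32.356 next round, worth 0.79 × 32.356 = 25.56124 now. The author offers 25.56124 and keeps 40 − 25.56124 = 14.43876.
So by rejecting in round 1, the author gets 14.43876 next round, worth 0.91 × 14.43876 = 13.1392716 now.
Offer 17 ≥ 13.1392716, so the author accepts.

Accept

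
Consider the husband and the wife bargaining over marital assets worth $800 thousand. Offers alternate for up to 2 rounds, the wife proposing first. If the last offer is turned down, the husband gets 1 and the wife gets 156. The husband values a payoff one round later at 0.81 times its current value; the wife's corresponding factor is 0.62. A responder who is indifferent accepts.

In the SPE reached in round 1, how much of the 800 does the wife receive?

278.36

Round 2 (the husband proposes): the wife gets 156 if talks fail, so the husband offers 156 and keeps 644.
Round 1 (the wife proposes): the husband can get 644 next round, worth 0.81 × 644 = 521.64 now; the wife offers that and keeps 278.36.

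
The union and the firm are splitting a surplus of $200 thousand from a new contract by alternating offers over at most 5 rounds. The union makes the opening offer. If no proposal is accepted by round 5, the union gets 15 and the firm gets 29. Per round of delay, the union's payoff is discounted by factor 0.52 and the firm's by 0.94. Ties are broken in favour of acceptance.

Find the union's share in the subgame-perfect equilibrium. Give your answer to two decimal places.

58.72

By backward induction:
Round 5 (the union proposes): the firm gets 29 if talks fail, so the union offers 29 and keeps 171.
Round 4 (the firm proposes): the union can get 171 next round, worth 0.52 × 171 = 88.92 now, so the firm offers 88.92, keeping 111.08.
Round 3 (the union proposes): the firm can get 111.08 next round, worth 0.94 × 111.08 = 104.4152 now, so the union offers 104.4152, keeping 95.5848.
Round 2 (the firm proposes): the union can get 95.5848 next round, worth 0.52 × 95.5848 = 49.704096 now, so the firm offers 49.704096, keeping 150.295904.
Round 1 (the union proposes): the firm can get 150.295904 next round, worth 0.94 × 150.295904 = 141.27814976 now, so the union offers 141.27814976, keeping 58.72185024.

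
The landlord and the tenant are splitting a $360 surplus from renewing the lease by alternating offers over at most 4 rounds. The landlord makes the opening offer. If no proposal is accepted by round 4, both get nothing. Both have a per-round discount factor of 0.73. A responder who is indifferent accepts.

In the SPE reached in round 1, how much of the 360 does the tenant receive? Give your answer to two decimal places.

211.00

Round 4 (the tenant proposes): rejection yields 0 for the landlord; the tenant offers 0 and keeps 360.
Round 3 (the landlord proposes): the tenant can get 360 next round, worth 0.73 × 360 = 262.8 now; the landlord offers that and keeps 97.2.
Round 2 (the tenant proposes): the landlord can get 97.2 next round, worth 0.73 × 97.2 = 70.956 now, so the tenant offers 70.956, keeping 289.044.
Round 1 (the landlord proposes): the tenant can get 289.044 next round, worth 0.73 × 289.044 = 211.00212 now; the landlord offers that and keeps 148.99788.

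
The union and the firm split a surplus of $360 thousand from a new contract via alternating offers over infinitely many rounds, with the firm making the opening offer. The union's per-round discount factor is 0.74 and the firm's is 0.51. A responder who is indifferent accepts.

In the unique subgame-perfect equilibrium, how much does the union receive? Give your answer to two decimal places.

209.66

When the firm proposes, the union accepts any offer worth at least 0.74 times what the union would get by proposing next round; and vice versa.
This gives x = 360 − 0.74y and y = 360 − 0.51x, where x and y are each side's share when it proposes.
Hence (1 − 0.74·0.51)x = 360(1 − 0.74), i.e. 0.6226·x = 93.6.
x ≈ 150.3373; the union's share is 360 − x ≈ 209.6627.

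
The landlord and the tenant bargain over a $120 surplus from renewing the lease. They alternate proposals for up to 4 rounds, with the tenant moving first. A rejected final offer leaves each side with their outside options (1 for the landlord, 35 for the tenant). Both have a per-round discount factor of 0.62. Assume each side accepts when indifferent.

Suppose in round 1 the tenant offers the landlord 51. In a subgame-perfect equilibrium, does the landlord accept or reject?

Accept

Round 4 (the landlord proposes): the tenant gets 35 if talks fail, so the landlord offers 35 and keeps 85.
Round 3 (the tenant proposes): the landlord can get 85 next round, worth 0.62 × 85 = 52.7 now, so the tenant offers 52.7, keeping 67.3.
Round 2 (the landlord proposes): the tenant can get 67.3 next round, worth 0.62 × 67.3 = 41.726 now; the landlord offers that and keeps 78.274.
So by rejecting in round 1, the landlord gets 78.274 next round, worth 0.62 × 78.274 = 48.52988 now.
Offer 51 ≥ 48.52988, so the landlord accepts.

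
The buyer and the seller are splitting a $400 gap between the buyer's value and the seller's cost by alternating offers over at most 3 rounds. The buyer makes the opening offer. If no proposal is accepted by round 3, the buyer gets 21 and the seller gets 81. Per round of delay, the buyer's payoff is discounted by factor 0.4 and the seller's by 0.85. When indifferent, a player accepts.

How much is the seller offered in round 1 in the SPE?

231.54

Round 3 (the buyer proposes): the seller gets 81 if talks fail, so the buyer offers 81 and keeps 319.
Round 2 (the seller proposes): the buyer can get 319 next round, worth 0.4 × 319 = 127.6 now; the seller offers that and keeps 272.4.
Round 1 (the buyer proposes): the seller can get 272.4 next round, worth 0.85 × 272.4 = 231.54 now, so the buyer offers 231.54, keeping 168.46.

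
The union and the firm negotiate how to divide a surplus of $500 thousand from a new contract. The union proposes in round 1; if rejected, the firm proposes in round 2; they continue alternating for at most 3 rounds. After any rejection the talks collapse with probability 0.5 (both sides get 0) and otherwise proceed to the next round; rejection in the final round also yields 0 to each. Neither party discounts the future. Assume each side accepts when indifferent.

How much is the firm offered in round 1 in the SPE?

125

By backward induction:
Round 3 (the union proposes): the firm will accept anything ≥ 0, so the union offers 0 and keeps 500.
Round 2 (the firm proposes): rejecting gives the union an expected 0.5 × 500 = 250; the firm offers that and keeps 250.
Round 1 (the union proposes): rejecting gives the firm an expected 0.5 × 250 = 125, so the union offers 125, keeping 375.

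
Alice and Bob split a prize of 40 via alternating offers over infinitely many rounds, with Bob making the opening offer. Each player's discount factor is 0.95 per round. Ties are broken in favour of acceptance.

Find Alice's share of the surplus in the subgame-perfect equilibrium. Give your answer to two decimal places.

19.49

Let x be Bob's share when Bob proposes and y be Alice's share when Alice proposes.
Alice accepts iff offered ≥ 0.95·y, so x = 40 − 0.95y. Symmetrically y = 40 − 0.95x.
Substituting: x = 40 − 0.95(40 − 0.95x), giving x(1 − 0.95·0.95) = 40(1 − 0.95).
So x = 40 × 0.05 / 0.0975 ≈ 20.5128, and Alice receives 40 − x ≈ 19.4872.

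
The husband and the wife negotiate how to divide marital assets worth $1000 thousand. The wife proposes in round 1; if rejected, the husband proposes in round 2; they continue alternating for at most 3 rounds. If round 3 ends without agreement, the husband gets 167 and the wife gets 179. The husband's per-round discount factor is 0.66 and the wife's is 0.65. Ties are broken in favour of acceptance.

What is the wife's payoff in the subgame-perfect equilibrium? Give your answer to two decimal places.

697.36

Round 3 (the wife proposes): the husband gets 167 if talks fail, so the wife offers 167 and keeps 833.
Round 2 (the husband proposes): the wife can get 833 next round, worth 0.65 × 833 = 541.45 now; the husband offers that and keeps 458.55.
Round 1 (the wife proposes): the husband can get 458.55 next round, worth 0.66 × 458.55 = 302.643 now; the wife offers that and keeps 697.357.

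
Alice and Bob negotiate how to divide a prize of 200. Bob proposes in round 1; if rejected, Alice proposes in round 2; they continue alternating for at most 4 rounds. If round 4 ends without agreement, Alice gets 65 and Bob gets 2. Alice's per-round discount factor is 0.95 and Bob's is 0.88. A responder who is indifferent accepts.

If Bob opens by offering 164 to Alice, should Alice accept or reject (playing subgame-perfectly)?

Reject

Work out Alice's continuation value if the offer is rejected.
Round 4 (Alice proposes): Bob gets 2 if talks fail, so Alice offers 2 and keeps 198.
Round 3 (Bob proposes): Alice can get 198 next round, worth 0.95 × 198 = 188.1 now; Bob offers that and keeps 11.9.
Round 2 (Alice proposes): Bob can get 11.9 next round, worth 0.88 × 11.9 = 10.472 now; Alice offers that and keeps 189.528.
So by rejecting in round 1, Alice gets 189.528 next round, worth 0.95 × 189.528 = 180.0516 now.
Offer 164 < 180.0516, so Alice rejects.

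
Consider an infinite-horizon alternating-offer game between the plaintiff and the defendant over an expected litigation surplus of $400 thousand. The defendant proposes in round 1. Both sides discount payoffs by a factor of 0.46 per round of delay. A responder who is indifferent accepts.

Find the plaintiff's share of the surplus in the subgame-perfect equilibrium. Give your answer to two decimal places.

In a stationary SPE each proposer offers the other exactly their discounted continuation value.
If the defendant keeps x when proposing and the plaintiff keeps y when proposing, then x = 400 − 0.46y and y = 400 − 0.46x.
Solving: x = 400(1 − 0.46) / (1 − 0.46·0.46) = 216 / 0.7884 ≈ 273.9726.
The plaintiff gets 400 − 273.9726 ≈ 126.0274.

126.03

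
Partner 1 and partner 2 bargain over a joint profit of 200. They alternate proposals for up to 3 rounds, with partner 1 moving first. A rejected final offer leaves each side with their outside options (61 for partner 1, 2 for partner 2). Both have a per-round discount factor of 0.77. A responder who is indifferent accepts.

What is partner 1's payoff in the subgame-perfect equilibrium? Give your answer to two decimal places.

163.39

Round 3 (partner 1 proposes): partner 2 gets 2 if talks fail, so partner 1 offers 2 and keeps 198.
Round 2 (partner 2 proposes): partner 1 can get 198 next round, worth 0.77 × 198 = 152.46 now; partner 2 offers that and keeps 47.54.
Round 1 (partner 1 proposes): partner 2 can get 47.54 next round, worth 0.77 × 47.54 = 36.6058 now, so partner 1 offers 36.6058, keeping 163.3942.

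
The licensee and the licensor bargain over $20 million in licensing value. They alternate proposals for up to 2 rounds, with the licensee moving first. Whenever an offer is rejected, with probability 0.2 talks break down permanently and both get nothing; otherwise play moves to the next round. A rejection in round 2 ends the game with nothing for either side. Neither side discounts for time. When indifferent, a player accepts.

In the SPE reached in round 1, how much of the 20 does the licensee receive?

4

Round 2 (the licensor proposes): the licensee will accept anything ≥ 0, so the licensor offers 0 and keeps 20.
Round 1 (the licensee proposes): rejecting gives the licensor an expected 0.8 × 20 = 16. The licensee offers 16 and keeps 20 − 16 = 4.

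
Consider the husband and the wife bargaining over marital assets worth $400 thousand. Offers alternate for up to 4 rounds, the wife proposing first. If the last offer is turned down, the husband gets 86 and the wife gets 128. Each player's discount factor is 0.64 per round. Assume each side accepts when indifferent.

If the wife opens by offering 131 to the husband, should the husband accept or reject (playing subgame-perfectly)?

Round 4 (the husband proposes): the wife gets 128 if talks fail, so the husband offers 128 and keeps 272.
Round 3 (the wife proposes): the husband can get 272 next round, worth 0.64 × 272 = 174.08 now; the wife offers that and keeps 225.92.
Round 2 (the husband proposes): the wife can get 225.92 next round, worth 0.64 × 225.92 = 144.5888 now, so the husband offers 144.5888, keeping 255.4112.
So by rejecting in round 1, the husband gets 255.4112 next round, worth 0.64 × 255.4112 = 163.463168 now.
Offer 131 < 163.463168, so the husband rejects.

Reject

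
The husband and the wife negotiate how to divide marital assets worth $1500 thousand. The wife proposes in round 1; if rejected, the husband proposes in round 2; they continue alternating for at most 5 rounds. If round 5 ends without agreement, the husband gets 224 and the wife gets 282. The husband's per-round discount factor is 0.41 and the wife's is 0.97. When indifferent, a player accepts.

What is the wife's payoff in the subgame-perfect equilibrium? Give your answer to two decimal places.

1438.78

Round 5 (the wife proposes): the husband gets 224 if talks fail, so the wife offers 224 and keeps 1276.
Round 4 (the husband proposes): the wife can get 1276 next round, worth 0.97 × 1276 = 1237.72 now. The husband offers 1237.72 and keeps 1500 − 1237.72 = 262.28.
Round 3 (the wife proposes): the husband can get 262.28 next round, worth 0.41 × 262.28 = 107.5348 now; the wife offers that and keeps 1392.4652.
Round 2 (the husband proposes): the wife can get 1392.4652 next round, worth 0.97 × 1392.4652 = 1350.691244 now. The husband offers 1350.691244 and keeps 1500 − 1350.691244 = 149.308756.
Round 1 (the wife proposes): the husband can get 149.308756 next round, worth 0.41 × 149.308756 = 61.21658996 now. The wife offers 61.21658996 and keeps 1500 − 61.21658996 = 1438.78341004.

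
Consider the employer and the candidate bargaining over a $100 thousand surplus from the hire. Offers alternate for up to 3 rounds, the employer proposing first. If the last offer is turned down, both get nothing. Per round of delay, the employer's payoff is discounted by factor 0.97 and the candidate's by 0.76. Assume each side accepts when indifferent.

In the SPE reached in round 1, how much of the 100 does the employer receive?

Round 3 (the employer proposes): rejection yields 0 for the candidate; the employer offers 0 and keeps 100.
Round 2 (the candidate proposes): the employer can get 100 next round, worth 0.97 × 100 = 97 now; the candidate offers that and keeps 3.
Round 1 (the employer proposes): the candidate can get 3 next round, worth 0.76 × 3 = 2.28 now; the employer offers that and keeps 97.72.

97.72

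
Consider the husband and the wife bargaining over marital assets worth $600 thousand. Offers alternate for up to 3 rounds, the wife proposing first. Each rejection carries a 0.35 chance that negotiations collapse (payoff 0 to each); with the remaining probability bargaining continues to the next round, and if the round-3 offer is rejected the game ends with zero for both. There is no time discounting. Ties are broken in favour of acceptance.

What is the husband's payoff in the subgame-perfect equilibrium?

136.5

Round 3 (the wife proposes): rejection yields 0 for the husband; the wife offers 0 and keeps 600.
Round 2 (the husband proposes): rejecting gives the wife an expected 0.65 × 600 = 390, so the husband offers 390, keeping 210.
Round 1 (the wife proposes): rejecting gives the husband an expected 0.65 × 210 = 136.5; the wife offers that and keeps 463.5.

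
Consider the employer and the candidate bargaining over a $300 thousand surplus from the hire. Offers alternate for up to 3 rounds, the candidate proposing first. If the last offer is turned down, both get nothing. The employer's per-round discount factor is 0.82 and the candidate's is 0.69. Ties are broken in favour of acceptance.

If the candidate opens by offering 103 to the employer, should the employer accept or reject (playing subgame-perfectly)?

Round 3 (the candidate proposes): rejection yields 0 for the employer; the candidate offers 0 and keeps 300.
Round 2 (the employer proposes): the candidate can get 300 next round, worth 0.69 × 300 = 207 now. The employer offers 207 and keeps 300 − 207 = 93.
So by rejecting in round 1, the employer gets 93 next round, worth 0.82 × 93 = 76.26 now.
Offer 103 ≥ 76.26, so the employer accepts.

Accept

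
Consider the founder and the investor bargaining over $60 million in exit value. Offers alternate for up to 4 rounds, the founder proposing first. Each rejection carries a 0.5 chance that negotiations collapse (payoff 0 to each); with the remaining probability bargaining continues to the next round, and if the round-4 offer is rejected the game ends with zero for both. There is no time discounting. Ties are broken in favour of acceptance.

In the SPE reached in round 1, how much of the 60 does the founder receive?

37.5

By backward induction:
Round 4 (the investor proposes): rejection yields 0 for the founder; the investor offers 0 and keeps 60.
Round 3 (the founder proposes): rejecting gives the investor an expected 0.5 × 60 = 30; the founder offers that and keeps 30.
Round 2 (the investor proposes): rejecting gives the founder an expected 0.5 × 30 = 15. The investor offers 15 and keeps 60 − 15 = 45.
Round 1 (the founder proposes): rejecting gives the investor an expected 0.5 × 45 = 22.5; the founder offers that and keeps 37.5.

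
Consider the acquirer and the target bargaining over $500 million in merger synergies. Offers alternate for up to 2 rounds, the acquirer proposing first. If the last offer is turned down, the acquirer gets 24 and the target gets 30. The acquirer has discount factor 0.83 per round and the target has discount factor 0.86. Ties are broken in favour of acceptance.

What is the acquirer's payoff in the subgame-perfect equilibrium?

Round 2 (the target proposes): the acquirer gets 24 if talks fail, so the target offers 24 and keeps 476.
Round 1 (the acquirer proposes): the target can get 476 next round, worth 0.86 × 476 = 409.36 now; the acquirer offers that and keeps 90.64.

90.64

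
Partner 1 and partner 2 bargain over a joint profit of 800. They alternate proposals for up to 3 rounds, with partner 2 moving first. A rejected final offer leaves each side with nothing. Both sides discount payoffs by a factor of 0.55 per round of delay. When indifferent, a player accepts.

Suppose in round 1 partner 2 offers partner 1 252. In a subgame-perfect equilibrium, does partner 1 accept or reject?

Round 3 (partner 2 proposes): partner 1 will accept anything ≥ 0, so partner 2 offers 0 and keeps 800.
Round 2 (partner 1 proposes): partner 2 can get 800 next round, worth 0.55 × 800 = 440 now. Partner 1 offers 440 and keeps 800 − 440 = 360.
So by rejecting in round 1, partner 1 gets 360 next round, worth 0.55 × 360 = 198 now.
Offer 252 ≥ 198, so partner 1 accepts.

Accept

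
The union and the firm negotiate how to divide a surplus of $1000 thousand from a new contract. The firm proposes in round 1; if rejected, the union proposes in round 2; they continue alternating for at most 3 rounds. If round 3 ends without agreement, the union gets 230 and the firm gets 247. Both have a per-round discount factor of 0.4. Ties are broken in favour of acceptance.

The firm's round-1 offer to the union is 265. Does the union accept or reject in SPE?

Work out the union's continuation value if the offer is rejected.
Round 3 (the firm proposes): the union gets 230 if talks fail, so the firm offers 230 and keeps 770.
Round 2 (the union proposes): the firm can get 770 next round, worth 0.4 × 770 = 308 now. The union offers 308 and keeps 1000 − 308 = 692.
So by rejecting in round 1, the union gets 692 next round, worth 0.4 × 692 = 276.8 now.
Offer 265 < 276.8, so the union rejects.

Reject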